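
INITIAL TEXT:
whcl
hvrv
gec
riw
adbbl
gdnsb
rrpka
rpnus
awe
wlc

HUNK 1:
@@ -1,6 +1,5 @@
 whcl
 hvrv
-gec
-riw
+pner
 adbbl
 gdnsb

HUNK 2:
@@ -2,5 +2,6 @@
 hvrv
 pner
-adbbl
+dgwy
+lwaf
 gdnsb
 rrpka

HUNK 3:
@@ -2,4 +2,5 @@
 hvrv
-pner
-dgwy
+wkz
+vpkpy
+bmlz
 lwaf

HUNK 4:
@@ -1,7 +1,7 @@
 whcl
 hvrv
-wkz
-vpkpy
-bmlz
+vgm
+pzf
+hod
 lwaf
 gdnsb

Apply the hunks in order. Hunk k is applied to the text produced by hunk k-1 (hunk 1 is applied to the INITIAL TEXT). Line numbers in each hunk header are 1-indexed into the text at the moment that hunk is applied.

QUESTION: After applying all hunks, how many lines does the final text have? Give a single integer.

Answer: 11

Derivation:
Hunk 1: at line 1 remove [gec,riw] add [pner] -> 9 lines: whcl hvrv pner adbbl gdnsb rrpka rpnus awe wlc
Hunk 2: at line 2 remove [adbbl] add [dgwy,lwaf] -> 10 lines: whcl hvrv pner dgwy lwaf gdnsb rrpka rpnus awe wlc
Hunk 3: at line 2 remove [pner,dgwy] add [wkz,vpkpy,bmlz] -> 11 lines: whcl hvrv wkz vpkpy bmlz lwaf gdnsb rrpka rpnus awe wlc
Hunk 4: at line 1 remove [wkz,vpkpy,bmlz] add [vgm,pzf,hod] -> 11 lines: whcl hvrv vgm pzf hod lwaf gdnsb rrpka rpnus awe wlc
Final line count: 11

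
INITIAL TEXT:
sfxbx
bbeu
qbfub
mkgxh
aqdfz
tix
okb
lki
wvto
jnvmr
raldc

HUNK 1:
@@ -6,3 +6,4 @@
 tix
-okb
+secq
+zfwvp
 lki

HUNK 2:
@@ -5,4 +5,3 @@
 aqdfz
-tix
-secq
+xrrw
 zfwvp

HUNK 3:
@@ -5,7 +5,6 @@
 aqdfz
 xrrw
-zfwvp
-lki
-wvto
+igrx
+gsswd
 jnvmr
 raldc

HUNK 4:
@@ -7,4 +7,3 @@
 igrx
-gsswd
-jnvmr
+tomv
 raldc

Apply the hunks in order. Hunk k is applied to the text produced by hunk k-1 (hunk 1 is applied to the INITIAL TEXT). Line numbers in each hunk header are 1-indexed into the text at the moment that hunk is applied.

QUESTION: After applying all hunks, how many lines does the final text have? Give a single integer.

Answer: 9

Derivation:
Hunk 1: at line 6 remove [okb] add [secq,zfwvp] -> 12 lines: sfxbx bbeu qbfub mkgxh aqdfz tix secq zfwvp lki wvto jnvmr raldc
Hunk 2: at line 5 remove [tix,secq] add [xrrw] -> 11 lines: sfxbx bbeu qbfub mkgxh aqdfz xrrw zfwvp lki wvto jnvmr raldc
Hunk 3: at line 5 remove [zfwvp,lki,wvto] add [igrx,gsswd] -> 10 lines: sfxbx bbeu qbfub mkgxh aqdfz xrrw igrx gsswd jnvmr raldc
Hunk 4: at line 7 remove [gsswd,jnvmr] add [tomv] -> 9 lines: sfxbx bbeu qbfub mkgxh aqdfz xrrw igrx tomv raldc
Final line count: 9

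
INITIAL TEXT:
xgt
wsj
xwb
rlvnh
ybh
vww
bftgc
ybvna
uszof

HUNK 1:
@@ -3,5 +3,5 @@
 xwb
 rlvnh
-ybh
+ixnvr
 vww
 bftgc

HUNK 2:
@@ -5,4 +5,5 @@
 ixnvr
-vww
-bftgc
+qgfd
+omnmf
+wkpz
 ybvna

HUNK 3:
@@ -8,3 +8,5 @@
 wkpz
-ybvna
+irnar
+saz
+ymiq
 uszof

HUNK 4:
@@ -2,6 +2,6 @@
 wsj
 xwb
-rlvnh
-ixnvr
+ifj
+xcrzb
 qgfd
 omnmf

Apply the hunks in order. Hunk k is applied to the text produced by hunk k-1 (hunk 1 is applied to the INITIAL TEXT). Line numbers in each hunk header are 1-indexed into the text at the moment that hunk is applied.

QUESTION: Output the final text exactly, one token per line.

Answer: xgt
wsj
xwb
ifj
xcrzb
qgfd
omnmf
wkpz
irnar
saz
ymiq
uszof

Derivation:
Hunk 1: at line 3 remove [ybh] add [ixnvr] -> 9 lines: xgt wsj xwb rlvnh ixnvr vww bftgc ybvna uszof
Hunk 2: at line 5 remove [vww,bftgc] add [qgfd,omnmf,wkpz] -> 10 lines: xgt wsj xwb rlvnh ixnvr qgfd omnmf wkpz ybvna uszof
Hunk 3: at line 8 remove [ybvna] add [irnar,saz,ymiq] -> 12 lines: xgt wsj xwb rlvnh ixnvr qgfd omnmf wkpz irnar saz ymiq uszof
Hunk 4: at line 2 remove [rlvnh,ixnvr] add [ifj,xcrzb] -> 12 lines: xgt wsj xwb ifj xcrzb qgfd omnmf wkpz irnar saz ymiq uszof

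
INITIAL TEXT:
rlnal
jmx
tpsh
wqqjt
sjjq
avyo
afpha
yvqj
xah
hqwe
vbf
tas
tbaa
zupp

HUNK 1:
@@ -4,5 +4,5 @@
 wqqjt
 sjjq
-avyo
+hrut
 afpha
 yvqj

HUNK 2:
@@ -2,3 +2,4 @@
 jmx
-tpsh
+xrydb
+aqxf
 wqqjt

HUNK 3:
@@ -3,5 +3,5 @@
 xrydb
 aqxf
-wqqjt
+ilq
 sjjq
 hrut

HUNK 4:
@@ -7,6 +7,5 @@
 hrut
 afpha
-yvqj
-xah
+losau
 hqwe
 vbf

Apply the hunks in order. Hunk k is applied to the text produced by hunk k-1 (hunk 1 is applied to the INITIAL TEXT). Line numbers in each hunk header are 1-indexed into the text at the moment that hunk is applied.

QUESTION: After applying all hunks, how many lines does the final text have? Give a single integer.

Answer: 14

Derivation:
Hunk 1: at line 4 remove [avyo] add [hrut] -> 14 lines: rlnal jmx tpsh wqqjt sjjq hrut afpha yvqj xah hqwe vbf tas tbaa zupp
Hunk 2: at line 2 remove [tpsh] add [xrydb,aqxf] -> 15 lines: rlnal jmx xrydb aqxf wqqjt sjjq hrut afpha yvqj xah hqwe vbf tas tbaa zupp
Hunk 3: at line 3 remove [wqqjt] add [ilq] -> 15 lines: rlnal jmx xrydb aqxf ilq sjjq hrut afpha yvqj xah hqwe vbf tas tbaa zupp
Hunk 4: at line 7 remove [yvqj,xah] add [losau] -> 14 lines: rlnal jmx xrydb aqxf ilq sjjq hrut afpha losau hqwe vbf tas tbaa zupp
Final line count: 14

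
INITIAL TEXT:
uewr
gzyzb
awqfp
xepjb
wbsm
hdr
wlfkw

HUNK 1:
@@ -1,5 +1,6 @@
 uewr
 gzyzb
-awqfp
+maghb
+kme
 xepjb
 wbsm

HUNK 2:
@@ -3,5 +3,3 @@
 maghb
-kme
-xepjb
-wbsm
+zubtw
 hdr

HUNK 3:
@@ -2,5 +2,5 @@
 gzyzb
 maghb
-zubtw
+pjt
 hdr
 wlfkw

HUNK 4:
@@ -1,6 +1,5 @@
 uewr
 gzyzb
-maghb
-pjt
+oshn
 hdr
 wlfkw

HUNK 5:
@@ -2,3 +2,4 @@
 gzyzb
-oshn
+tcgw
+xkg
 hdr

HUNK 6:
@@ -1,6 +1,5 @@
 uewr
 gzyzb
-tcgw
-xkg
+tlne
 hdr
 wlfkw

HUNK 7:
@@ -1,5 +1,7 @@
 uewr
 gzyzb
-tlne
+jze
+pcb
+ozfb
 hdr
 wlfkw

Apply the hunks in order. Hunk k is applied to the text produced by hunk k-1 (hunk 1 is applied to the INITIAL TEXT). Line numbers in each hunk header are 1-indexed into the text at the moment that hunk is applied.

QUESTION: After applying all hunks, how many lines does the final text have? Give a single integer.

Hunk 1: at line 1 remove [awqfp] add [maghb,kme] -> 8 lines: uewr gzyzb maghb kme xepjb wbsm hdr wlfkw
Hunk 2: at line 3 remove [kme,xepjb,wbsm] add [zubtw] -> 6 lines: uewr gzyzb maghb zubtw hdr wlfkw
Hunk 3: at line 2 remove [zubtw] add [pjt] -> 6 lines: uewr gzyzb maghb pjt hdr wlfkw
Hunk 4: at line 1 remove [maghb,pjt] add [oshn] -> 5 lines: uewr gzyzb oshn hdr wlfkw
Hunk 5: at line 2 remove [oshn] add [tcgw,xkg] -> 6 lines: uewr gzyzb tcgw xkg hdr wlfkw
Hunk 6: at line 1 remove [tcgw,xkg] add [tlne] -> 5 lines: uewr gzyzb tlne hdr wlfkw
Hunk 7: at line 1 remove [tlne] add [jze,pcb,ozfb] -> 7 lines: uewr gzyzb jze pcb ozfb hdr wlfkw
Final line count: 7

Answer: 7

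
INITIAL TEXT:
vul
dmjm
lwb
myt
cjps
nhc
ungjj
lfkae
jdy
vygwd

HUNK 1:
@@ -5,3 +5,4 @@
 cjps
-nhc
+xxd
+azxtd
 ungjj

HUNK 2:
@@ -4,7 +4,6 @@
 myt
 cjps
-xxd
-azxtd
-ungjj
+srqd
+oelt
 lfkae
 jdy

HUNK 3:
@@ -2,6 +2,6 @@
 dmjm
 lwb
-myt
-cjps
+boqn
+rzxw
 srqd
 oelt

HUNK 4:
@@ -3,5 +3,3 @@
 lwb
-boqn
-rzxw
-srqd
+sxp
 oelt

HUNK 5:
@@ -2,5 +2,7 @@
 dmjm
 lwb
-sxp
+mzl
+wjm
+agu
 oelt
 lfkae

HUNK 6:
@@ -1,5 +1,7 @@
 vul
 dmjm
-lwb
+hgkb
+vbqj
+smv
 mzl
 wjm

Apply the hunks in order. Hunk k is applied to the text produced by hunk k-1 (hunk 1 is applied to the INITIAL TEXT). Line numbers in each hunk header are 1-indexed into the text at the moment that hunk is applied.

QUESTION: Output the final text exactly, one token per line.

Hunk 1: at line 5 remove [nhc] add [xxd,azxtd] -> 11 lines: vul dmjm lwb myt cjps xxd azxtd ungjj lfkae jdy vygwd
Hunk 2: at line 4 remove [xxd,azxtd,ungjj] add [srqd,oelt] -> 10 lines: vul dmjm lwb myt cjps srqd oelt lfkae jdy vygwd
Hunk 3: at line 2 remove [myt,cjps] add [boqn,rzxw] -> 10 lines: vul dmjm lwb boqn rzxw srqd oelt lfkae jdy vygwd
Hunk 4: at line 3 remove [boqn,rzxw,srqd] add [sxp] -> 8 lines: vul dmjm lwb sxp oelt lfkae jdy vygwd
Hunk 5: at line 2 remove [sxp] add [mzl,wjm,agu] -> 10 lines: vul dmjm lwb mzl wjm agu oelt lfkae jdy vygwd
Hunk 6: at line 1 remove [lwb] add [hgkb,vbqj,smv] -> 12 lines: vul dmjm hgkb vbqj smv mzl wjm agu oelt lfkae jdy vygwd

Answer: vul
dmjm
hgkb
vbqj
smv
mzl
wjm
agu
oelt
lfkae
jdy
vygwd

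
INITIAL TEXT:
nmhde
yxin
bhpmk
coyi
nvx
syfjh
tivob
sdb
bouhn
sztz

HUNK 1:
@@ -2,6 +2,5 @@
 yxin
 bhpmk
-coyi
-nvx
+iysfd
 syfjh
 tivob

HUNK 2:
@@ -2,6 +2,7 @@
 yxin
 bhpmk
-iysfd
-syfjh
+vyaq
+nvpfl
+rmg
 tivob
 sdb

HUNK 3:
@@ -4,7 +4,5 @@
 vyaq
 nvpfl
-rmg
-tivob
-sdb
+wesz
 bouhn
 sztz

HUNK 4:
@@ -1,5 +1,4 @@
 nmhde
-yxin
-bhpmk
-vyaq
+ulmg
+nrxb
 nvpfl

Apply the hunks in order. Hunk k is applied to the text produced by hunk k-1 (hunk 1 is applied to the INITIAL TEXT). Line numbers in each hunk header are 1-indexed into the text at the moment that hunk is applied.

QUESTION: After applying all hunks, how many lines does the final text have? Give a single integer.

Hunk 1: at line 2 remove [coyi,nvx] add [iysfd] -> 9 lines: nmhde yxin bhpmk iysfd syfjh tivob sdb bouhn sztz
Hunk 2: at line 2 remove [iysfd,syfjh] add [vyaq,nvpfl,rmg] -> 10 lines: nmhde yxin bhpmk vyaq nvpfl rmg tivob sdb bouhn sztz
Hunk 3: at line 4 remove [rmg,tivob,sdb] add [wesz] -> 8 lines: nmhde yxin bhpmk vyaq nvpfl wesz bouhn sztz
Hunk 4: at line 1 remove [yxin,bhpmk,vyaq] add [ulmg,nrxb] -> 7 lines: nmhde ulmg nrxb nvpfl wesz bouhn sztz
Final line count: 7

Answer: 7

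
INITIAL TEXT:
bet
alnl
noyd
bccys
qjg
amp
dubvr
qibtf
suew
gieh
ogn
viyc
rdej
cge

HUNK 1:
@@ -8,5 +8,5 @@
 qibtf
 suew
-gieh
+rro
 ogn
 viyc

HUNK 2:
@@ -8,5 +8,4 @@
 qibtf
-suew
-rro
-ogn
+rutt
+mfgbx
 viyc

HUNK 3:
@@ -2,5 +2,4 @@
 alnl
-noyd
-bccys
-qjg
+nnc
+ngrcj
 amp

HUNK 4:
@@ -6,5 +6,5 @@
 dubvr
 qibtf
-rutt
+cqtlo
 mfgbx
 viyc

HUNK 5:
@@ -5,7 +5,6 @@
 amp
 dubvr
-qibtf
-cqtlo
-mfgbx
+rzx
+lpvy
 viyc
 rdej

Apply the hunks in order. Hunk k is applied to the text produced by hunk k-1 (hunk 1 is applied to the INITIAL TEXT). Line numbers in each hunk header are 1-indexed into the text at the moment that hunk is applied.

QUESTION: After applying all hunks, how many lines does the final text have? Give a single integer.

Answer: 11

Derivation:
Hunk 1: at line 8 remove [gieh] add [rro] -> 14 lines: bet alnl noyd bccys qjg amp dubvr qibtf suew rro ogn viyc rdej cge
Hunk 2: at line 8 remove [suew,rro,ogn] add [rutt,mfgbx] -> 13 lines: bet alnl noyd bccys qjg amp dubvr qibtf rutt mfgbx viyc rdej cge
Hunk 3: at line 2 remove [noyd,bccys,qjg] add [nnc,ngrcj] -> 12 lines: bet alnl nnc ngrcj amp dubvr qibtf rutt mfgbx viyc rdej cge
Hunk 4: at line 6 remove [rutt] add [cqtlo] -> 12 lines: bet alnl nnc ngrcj amp dubvr qibtf cqtlo mfgbx viyc rdej cge
Hunk 5: at line 5 remove [qibtf,cqtlo,mfgbx] add [rzx,lpvy] -> 11 lines: bet alnl nnc ngrcj amp dubvr rzx lpvy viyc rdej cge
Final line count: 11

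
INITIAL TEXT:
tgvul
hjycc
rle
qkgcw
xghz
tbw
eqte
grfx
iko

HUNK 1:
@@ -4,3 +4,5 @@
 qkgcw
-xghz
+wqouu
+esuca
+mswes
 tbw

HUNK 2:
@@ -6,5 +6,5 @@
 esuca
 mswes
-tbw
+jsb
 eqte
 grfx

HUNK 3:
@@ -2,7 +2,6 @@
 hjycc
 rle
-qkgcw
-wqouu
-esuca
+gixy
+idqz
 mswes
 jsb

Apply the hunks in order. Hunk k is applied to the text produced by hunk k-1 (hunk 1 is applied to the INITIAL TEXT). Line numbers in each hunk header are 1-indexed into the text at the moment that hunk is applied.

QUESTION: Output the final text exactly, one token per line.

Answer: tgvul
hjycc
rle
gixy
idqz
mswes
jsb
eqte
grfx
iko

Derivation:
Hunk 1: at line 4 remove [xghz] add [wqouu,esuca,mswes] -> 11 lines: tgvul hjycc rle qkgcw wqouu esuca mswes tbw eqte grfx iko
Hunk 2: at line 6 remove [tbw] add [jsb] -> 11 lines: tgvul hjycc rle qkgcw wqouu esuca mswes jsb eqte grfx iko
Hunk 3: at line 2 remove [qkgcw,wqouu,esuca] add [gixy,idqz] -> 10 lines: tgvul hjycc rle gixy idqz mswes jsb eqte grfx iko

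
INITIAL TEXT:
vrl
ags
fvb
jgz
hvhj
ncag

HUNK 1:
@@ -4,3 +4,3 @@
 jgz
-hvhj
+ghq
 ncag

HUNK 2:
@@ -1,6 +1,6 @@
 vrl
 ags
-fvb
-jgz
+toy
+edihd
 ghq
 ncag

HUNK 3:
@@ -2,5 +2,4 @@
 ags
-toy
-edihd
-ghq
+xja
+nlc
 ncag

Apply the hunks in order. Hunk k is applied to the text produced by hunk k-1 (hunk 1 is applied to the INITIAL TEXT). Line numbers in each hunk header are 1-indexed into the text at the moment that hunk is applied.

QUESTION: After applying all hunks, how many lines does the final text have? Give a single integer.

Hunk 1: at line 4 remove [hvhj] add [ghq] -> 6 lines: vrl ags fvb jgz ghq ncag
Hunk 2: at line 1 remove [fvb,jgz] add [toy,edihd] -> 6 lines: vrl ags toy edihd ghq ncag
Hunk 3: at line 2 remove [toy,edihd,ghq] add [xja,nlc] -> 5 lines: vrl ags xja nlc ncag
Final line count: 5

Answer: 5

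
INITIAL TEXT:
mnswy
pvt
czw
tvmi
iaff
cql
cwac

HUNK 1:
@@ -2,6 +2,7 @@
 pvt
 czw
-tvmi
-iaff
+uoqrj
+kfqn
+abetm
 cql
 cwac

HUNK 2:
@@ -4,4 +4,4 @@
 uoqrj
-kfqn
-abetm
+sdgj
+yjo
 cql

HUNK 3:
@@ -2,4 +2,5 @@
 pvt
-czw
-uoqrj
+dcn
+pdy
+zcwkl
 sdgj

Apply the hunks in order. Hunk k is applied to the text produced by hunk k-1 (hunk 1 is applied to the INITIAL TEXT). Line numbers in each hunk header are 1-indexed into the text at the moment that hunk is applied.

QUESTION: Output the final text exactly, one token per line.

Answer: mnswy
pvt
dcn
pdy
zcwkl
sdgj
yjo
cql
cwac

Derivation:
Hunk 1: at line 2 remove [tvmi,iaff] add [uoqrj,kfqn,abetm] -> 8 lines: mnswy pvt czw uoqrj kfqn abetm cql cwac
Hunk 2: at line 4 remove [kfqn,abetm] add [sdgj,yjo] -> 8 lines: mnswy pvt czw uoqrj sdgj yjo cql cwac
Hunk 3: at line 2 remove [czw,uoqrj] add [dcn,pdy,zcwkl] -> 9 lines: mnswy pvt dcn pdy zcwkl sdgj yjo cql cwac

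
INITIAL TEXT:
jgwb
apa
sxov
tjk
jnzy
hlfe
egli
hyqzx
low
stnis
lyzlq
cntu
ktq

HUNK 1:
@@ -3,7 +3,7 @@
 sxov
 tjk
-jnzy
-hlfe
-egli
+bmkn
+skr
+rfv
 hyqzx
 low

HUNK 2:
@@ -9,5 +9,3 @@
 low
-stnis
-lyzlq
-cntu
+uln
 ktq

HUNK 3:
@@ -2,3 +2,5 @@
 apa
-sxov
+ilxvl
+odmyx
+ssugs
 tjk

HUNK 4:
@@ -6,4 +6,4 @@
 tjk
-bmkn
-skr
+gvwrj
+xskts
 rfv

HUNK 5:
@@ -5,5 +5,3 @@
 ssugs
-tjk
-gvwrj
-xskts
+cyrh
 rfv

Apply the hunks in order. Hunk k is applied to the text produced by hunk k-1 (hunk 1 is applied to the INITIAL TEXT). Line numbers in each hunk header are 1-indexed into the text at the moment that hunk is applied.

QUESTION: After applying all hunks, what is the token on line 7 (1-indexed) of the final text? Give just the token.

Answer: rfv

Derivation:
Hunk 1: at line 3 remove [jnzy,hlfe,egli] add [bmkn,skr,rfv] -> 13 lines: jgwb apa sxov tjk bmkn skr rfv hyqzx low stnis lyzlq cntu ktq
Hunk 2: at line 9 remove [stnis,lyzlq,cntu] add [uln] -> 11 lines: jgwb apa sxov tjk bmkn skr rfv hyqzx low uln ktq
Hunk 3: at line 2 remove [sxov] add [ilxvl,odmyx,ssugs] -> 13 lines: jgwb apa ilxvl odmyx ssugs tjk bmkn skr rfv hyqzx low uln ktq
Hunk 4: at line 6 remove [bmkn,skr] add [gvwrj,xskts] -> 13 lines: jgwb apa ilxvl odmyx ssugs tjk gvwrj xskts rfv hyqzx low uln ktq
Hunk 5: at line 5 remove [tjk,gvwrj,xskts] add [cyrh] -> 11 lines: jgwb apa ilxvl odmyx ssugs cyrh rfv hyqzx low uln ktq
Final line 7: rfv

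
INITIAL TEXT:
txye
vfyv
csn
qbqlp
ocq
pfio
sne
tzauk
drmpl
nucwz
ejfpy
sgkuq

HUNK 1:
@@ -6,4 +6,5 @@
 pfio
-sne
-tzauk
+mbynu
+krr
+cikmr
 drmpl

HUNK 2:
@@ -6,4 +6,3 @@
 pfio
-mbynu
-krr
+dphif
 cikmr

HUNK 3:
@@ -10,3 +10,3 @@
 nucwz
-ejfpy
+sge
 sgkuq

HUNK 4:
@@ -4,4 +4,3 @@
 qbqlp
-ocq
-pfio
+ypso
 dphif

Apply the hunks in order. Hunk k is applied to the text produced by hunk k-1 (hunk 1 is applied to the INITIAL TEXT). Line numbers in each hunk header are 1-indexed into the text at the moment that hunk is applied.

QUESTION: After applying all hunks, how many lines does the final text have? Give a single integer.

Answer: 11

Derivation:
Hunk 1: at line 6 remove [sne,tzauk] add [mbynu,krr,cikmr] -> 13 lines: txye vfyv csn qbqlp ocq pfio mbynu krr cikmr drmpl nucwz ejfpy sgkuq
Hunk 2: at line 6 remove [mbynu,krr] add [dphif] -> 12 lines: txye vfyv csn qbqlp ocq pfio dphif cikmr drmpl nucwz ejfpy sgkuq
Hunk 3: at line 10 remove [ejfpy] add [sge] -> 12 lines: txye vfyv csn qbqlp ocq pfio dphif cikmr drmpl nucwz sge sgkuq
Hunk 4: at line 4 remove [ocq,pfio] add [ypso] -> 11 lines: txye vfyv csn qbqlp ypso dphif cikmr drmpl nucwz sge sgkuq
Final line count: 11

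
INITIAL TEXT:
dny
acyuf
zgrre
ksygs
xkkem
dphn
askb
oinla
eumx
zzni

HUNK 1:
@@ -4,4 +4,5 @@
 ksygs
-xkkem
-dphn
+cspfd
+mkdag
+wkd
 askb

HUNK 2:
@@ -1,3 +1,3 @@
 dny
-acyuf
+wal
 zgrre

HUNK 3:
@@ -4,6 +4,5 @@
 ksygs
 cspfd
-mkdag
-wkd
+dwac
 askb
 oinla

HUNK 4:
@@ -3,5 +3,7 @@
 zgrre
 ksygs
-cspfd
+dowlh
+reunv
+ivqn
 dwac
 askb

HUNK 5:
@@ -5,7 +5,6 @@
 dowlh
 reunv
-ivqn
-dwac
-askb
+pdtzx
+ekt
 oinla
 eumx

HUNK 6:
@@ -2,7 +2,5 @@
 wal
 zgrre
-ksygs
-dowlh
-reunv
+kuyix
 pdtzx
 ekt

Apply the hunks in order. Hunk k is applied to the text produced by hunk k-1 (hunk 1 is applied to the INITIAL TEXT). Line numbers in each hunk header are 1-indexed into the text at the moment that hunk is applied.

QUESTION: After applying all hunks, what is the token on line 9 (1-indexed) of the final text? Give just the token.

Hunk 1: at line 4 remove [xkkem,dphn] add [cspfd,mkdag,wkd] -> 11 lines: dny acyuf zgrre ksygs cspfd mkdag wkd askb oinla eumx zzni
Hunk 2: at line 1 remove [acyuf] add [wal] -> 11 lines: dny wal zgrre ksygs cspfd mkdag wkd askb oinla eumx zzni
Hunk 3: at line 4 remove [mkdag,wkd] add [dwac] -> 10 lines: dny wal zgrre ksygs cspfd dwac askb oinla eumx zzni
Hunk 4: at line 3 remove [cspfd] add [dowlh,reunv,ivqn] -> 12 lines: dny wal zgrre ksygs dowlh reunv ivqn dwac askb oinla eumx zzni
Hunk 5: at line 5 remove [ivqn,dwac,askb] add [pdtzx,ekt] -> 11 lines: dny wal zgrre ksygs dowlh reunv pdtzx ekt oinla eumx zzni
Hunk 6: at line 2 remove [ksygs,dowlh,reunv] add [kuyix] -> 9 lines: dny wal zgrre kuyix pdtzx ekt oinla eumx zzni
Final line 9: zzni

Answer: zzni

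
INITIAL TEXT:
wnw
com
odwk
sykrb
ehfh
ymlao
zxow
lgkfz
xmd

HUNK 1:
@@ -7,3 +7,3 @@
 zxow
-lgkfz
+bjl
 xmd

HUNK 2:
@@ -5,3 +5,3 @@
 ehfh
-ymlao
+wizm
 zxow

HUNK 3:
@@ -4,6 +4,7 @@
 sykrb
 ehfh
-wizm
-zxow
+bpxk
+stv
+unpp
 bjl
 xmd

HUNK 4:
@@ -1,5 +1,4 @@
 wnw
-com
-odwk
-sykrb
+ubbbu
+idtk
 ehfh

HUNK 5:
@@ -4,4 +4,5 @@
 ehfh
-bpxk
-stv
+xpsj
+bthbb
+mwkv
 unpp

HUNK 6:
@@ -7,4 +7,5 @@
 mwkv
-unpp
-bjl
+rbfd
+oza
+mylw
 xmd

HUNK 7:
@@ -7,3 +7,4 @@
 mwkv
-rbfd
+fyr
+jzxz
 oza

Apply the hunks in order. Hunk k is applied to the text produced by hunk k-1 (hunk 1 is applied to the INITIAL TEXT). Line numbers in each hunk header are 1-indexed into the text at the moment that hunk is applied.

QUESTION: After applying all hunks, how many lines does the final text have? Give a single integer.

Hunk 1: at line 7 remove [lgkfz] add [bjl] -> 9 lines: wnw com odwk sykrb ehfh ymlao zxow bjl xmd
Hunk 2: at line 5 remove [ymlao] add [wizm] -> 9 lines: wnw com odwk sykrb ehfh wizm zxow bjl xmd
Hunk 3: at line 4 remove [wizm,zxow] add [bpxk,stv,unpp] -> 10 lines: wnw com odwk sykrb ehfh bpxk stv unpp bjl xmd
Hunk 4: at line 1 remove [com,odwk,sykrb] add [ubbbu,idtk] -> 9 lines: wnw ubbbu idtk ehfh bpxk stv unpp bjl xmd
Hunk 5: at line 4 remove [bpxk,stv] add [xpsj,bthbb,mwkv] -> 10 lines: wnw ubbbu idtk ehfh xpsj bthbb mwkv unpp bjl xmd
Hunk 6: at line 7 remove [unpp,bjl] add [rbfd,oza,mylw] -> 11 lines: wnw ubbbu idtk ehfh xpsj bthbb mwkv rbfd oza mylw xmd
Hunk 7: at line 7 remove [rbfd] add [fyr,jzxz] -> 12 lines: wnw ubbbu idtk ehfh xpsj bthbb mwkv fyr jzxz oza mylw xmd
Final line count: 12

Answer: 12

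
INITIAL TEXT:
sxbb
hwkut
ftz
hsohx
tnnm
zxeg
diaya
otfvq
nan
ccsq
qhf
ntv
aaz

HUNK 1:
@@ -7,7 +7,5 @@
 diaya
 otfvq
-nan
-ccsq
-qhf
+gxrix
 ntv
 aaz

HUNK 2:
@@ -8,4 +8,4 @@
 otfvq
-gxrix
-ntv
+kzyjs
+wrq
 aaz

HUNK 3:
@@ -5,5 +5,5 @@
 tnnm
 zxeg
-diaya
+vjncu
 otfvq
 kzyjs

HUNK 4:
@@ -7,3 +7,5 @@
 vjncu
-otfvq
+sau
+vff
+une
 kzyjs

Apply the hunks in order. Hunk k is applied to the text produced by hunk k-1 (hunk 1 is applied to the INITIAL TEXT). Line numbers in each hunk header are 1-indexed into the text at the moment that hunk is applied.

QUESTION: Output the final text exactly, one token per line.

Hunk 1: at line 7 remove [nan,ccsq,qhf] add [gxrix] -> 11 lines: sxbb hwkut ftz hsohx tnnm zxeg diaya otfvq gxrix ntv aaz
Hunk 2: at line 8 remove [gxrix,ntv] add [kzyjs,wrq] -> 11 lines: sxbb hwkut ftz hsohx tnnm zxeg diaya otfvq kzyjs wrq aaz
Hunk 3: at line 5 remove [diaya] add [vjncu] -> 11 lines: sxbb hwkut ftz hsohx tnnm zxeg vjncu otfvq kzyjs wrq aaz
Hunk 4: at line 7 remove [otfvq] add [sau,vff,une] -> 13 lines: sxbb hwkut ftz hsohx tnnm zxeg vjncu sau vff une kzyjs wrq aaz

Answer: sxbb
hwkut
ftz
hsohx
tnnm
zxeg
vjncu
sau
vff
une
kzyjs
wrq
aaz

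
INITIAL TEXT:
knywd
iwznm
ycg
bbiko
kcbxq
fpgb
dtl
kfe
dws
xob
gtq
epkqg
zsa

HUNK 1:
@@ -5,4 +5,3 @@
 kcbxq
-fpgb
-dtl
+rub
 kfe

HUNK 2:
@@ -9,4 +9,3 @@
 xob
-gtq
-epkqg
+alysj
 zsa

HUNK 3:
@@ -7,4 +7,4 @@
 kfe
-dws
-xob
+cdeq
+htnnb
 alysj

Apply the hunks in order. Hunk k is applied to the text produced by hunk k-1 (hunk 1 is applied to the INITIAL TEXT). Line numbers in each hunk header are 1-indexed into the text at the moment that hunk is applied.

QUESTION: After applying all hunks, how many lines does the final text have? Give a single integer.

Hunk 1: at line 5 remove [fpgb,dtl] add [rub] -> 12 lines: knywd iwznm ycg bbiko kcbxq rub kfe dws xob gtq epkqg zsa
Hunk 2: at line 9 remove [gtq,epkqg] add [alysj] -> 11 lines: knywd iwznm ycg bbiko kcbxq rub kfe dws xob alysj zsa
Hunk 3: at line 7 remove [dws,xob] add [cdeq,htnnb] -> 11 lines: knywd iwznm ycg bbiko kcbxq rub kfe cdeq htnnb alysj zsa
Final line count: 11

Answer: 11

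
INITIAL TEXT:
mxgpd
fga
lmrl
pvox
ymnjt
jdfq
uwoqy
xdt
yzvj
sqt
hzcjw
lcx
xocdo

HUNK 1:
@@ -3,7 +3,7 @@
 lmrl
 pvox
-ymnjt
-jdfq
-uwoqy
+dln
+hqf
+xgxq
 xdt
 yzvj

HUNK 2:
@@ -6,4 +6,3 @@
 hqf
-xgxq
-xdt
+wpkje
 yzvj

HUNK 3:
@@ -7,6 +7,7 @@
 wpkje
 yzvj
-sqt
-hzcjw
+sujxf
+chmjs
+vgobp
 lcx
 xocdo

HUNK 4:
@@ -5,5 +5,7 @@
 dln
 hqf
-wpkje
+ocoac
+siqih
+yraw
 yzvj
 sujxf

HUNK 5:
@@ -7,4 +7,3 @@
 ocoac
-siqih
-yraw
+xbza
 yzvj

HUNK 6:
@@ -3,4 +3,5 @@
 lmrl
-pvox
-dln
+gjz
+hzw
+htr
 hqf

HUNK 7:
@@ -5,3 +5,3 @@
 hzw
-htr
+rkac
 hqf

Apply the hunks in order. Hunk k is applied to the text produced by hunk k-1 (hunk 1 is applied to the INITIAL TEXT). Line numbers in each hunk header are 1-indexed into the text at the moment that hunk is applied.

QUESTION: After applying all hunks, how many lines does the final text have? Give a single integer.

Hunk 1: at line 3 remove [ymnjt,jdfq,uwoqy] add [dln,hqf,xgxq] -> 13 lines: mxgpd fga lmrl pvox dln hqf xgxq xdt yzvj sqt hzcjw lcx xocdo
Hunk 2: at line 6 remove [xgxq,xdt] add [wpkje] -> 12 lines: mxgpd fga lmrl pvox dln hqf wpkje yzvj sqt hzcjw lcx xocdo
Hunk 3: at line 7 remove [sqt,hzcjw] add [sujxf,chmjs,vgobp] -> 13 lines: mxgpd fga lmrl pvox dln hqf wpkje yzvj sujxf chmjs vgobp lcx xocdo
Hunk 4: at line 5 remove [wpkje] add [ocoac,siqih,yraw] -> 15 lines: mxgpd fga lmrl pvox dln hqf ocoac siqih yraw yzvj sujxf chmjs vgobp lcx xocdo
Hunk 5: at line 7 remove [siqih,yraw] add [xbza] -> 14 lines: mxgpd fga lmrl pvox dln hqf ocoac xbza yzvj sujxf chmjs vgobp lcx xocdo
Hunk 6: at line 3 remove [pvox,dln] add [gjz,hzw,htr] -> 15 lines: mxgpd fga lmrl gjz hzw htr hqf ocoac xbza yzvj sujxf chmjs vgobp lcx xocdo
Hunk 7: at line 5 remove [htr] add [rkac] -> 15 lines: mxgpd fga lmrl gjz hzw rkac hqf ocoac xbza yzvj sujxf chmjs vgobp lcx xocdo
Final line count: 15

Answer: 15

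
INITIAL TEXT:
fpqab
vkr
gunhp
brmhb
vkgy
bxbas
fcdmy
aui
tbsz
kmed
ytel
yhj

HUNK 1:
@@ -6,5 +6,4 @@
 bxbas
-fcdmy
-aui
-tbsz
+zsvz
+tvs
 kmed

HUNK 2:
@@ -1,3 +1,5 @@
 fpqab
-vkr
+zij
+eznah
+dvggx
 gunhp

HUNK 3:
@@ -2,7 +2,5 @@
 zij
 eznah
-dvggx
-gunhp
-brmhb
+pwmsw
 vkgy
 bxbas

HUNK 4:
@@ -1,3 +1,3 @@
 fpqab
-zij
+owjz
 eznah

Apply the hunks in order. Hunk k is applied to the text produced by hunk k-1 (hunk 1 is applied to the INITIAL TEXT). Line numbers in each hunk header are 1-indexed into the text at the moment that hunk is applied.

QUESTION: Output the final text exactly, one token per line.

Hunk 1: at line 6 remove [fcdmy,aui,tbsz] add [zsvz,tvs] -> 11 lines: fpqab vkr gunhp brmhb vkgy bxbas zsvz tvs kmed ytel yhj
Hunk 2: at line 1 remove [vkr] add [zij,eznah,dvggx] -> 13 lines: fpqab zij eznah dvggx gunhp brmhb vkgy bxbas zsvz tvs kmed ytel yhj
Hunk 3: at line 2 remove [dvggx,gunhp,brmhb] add [pwmsw] -> 11 lines: fpqab zij eznah pwmsw vkgy bxbas zsvz tvs kmed ytel yhj
Hunk 4: at line 1 remove [zij] add [owjz] -> 11 lines: fpqab owjz eznah pwmsw vkgy bxbas zsvz tvs kmed ytel yhj

Answer: fpqab
owjz
eznah
pwmsw
vkgy
bxbas
zsvz
tvs
kmed
ytel
yhj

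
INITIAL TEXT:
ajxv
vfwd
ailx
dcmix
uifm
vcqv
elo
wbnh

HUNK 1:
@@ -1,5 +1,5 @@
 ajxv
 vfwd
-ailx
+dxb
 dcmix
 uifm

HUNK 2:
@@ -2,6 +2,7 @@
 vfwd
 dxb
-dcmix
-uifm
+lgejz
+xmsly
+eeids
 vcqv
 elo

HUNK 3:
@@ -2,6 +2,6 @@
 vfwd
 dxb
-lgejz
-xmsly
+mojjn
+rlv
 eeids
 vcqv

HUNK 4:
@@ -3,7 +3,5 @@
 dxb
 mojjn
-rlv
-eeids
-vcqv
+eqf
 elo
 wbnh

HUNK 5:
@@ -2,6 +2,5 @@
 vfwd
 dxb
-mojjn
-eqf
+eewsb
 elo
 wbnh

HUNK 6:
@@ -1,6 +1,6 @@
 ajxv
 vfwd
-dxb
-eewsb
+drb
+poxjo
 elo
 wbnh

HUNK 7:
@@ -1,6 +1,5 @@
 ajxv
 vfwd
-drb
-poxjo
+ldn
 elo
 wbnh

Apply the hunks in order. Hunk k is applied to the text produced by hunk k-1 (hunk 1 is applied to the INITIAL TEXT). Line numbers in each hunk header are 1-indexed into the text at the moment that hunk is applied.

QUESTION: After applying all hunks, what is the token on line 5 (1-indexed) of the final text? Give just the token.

Hunk 1: at line 1 remove [ailx] add [dxb] -> 8 lines: ajxv vfwd dxb dcmix uifm vcqv elo wbnh
Hunk 2: at line 2 remove [dcmix,uifm] add [lgejz,xmsly,eeids] -> 9 lines: ajxv vfwd dxb lgejz xmsly eeids vcqv elo wbnh
Hunk 3: at line 2 remove [lgejz,xmsly] add [mojjn,rlv] -> 9 lines: ajxv vfwd dxb mojjn rlv eeids vcqv elo wbnh
Hunk 4: at line 3 remove [rlv,eeids,vcqv] add [eqf] -> 7 lines: ajxv vfwd dxb mojjn eqf elo wbnh
Hunk 5: at line 2 remove [mojjn,eqf] add [eewsb] -> 6 lines: ajxv vfwd dxb eewsb elo wbnh
Hunk 6: at line 1 remove [dxb,eewsb] add [drb,poxjo] -> 6 lines: ajxv vfwd drb poxjo elo wbnh
Hunk 7: at line 1 remove [drb,poxjo] add [ldn] -> 5 lines: ajxv vfwd ldn elo wbnh
Final line 5: wbnh

Answer: wbnh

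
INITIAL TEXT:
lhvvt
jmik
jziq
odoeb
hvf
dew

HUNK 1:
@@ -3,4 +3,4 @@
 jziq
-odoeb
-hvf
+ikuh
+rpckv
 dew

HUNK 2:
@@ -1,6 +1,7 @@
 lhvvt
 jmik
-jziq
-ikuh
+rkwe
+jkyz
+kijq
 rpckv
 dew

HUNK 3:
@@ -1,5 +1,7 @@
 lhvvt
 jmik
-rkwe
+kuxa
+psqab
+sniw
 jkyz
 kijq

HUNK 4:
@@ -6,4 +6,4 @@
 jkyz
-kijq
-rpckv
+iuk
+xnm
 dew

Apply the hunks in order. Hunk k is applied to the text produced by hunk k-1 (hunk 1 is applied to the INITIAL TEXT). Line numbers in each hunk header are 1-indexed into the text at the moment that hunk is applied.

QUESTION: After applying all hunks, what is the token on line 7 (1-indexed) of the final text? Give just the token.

Answer: iuk

Derivation:
Hunk 1: at line 3 remove [odoeb,hvf] add [ikuh,rpckv] -> 6 lines: lhvvt jmik jziq ikuh rpckv dew
Hunk 2: at line 1 remove [jziq,ikuh] add [rkwe,jkyz,kijq] -> 7 lines: lhvvt jmik rkwe jkyz kijq rpckv dew
Hunk 3: at line 1 remove [rkwe] add [kuxa,psqab,sniw] -> 9 lines: lhvvt jmik kuxa psqab sniw jkyz kijq rpckv dew
Hunk 4: at line 6 remove [kijq,rpckv] add [iuk,xnm] -> 9 lines: lhvvt jmik kuxa psqab sniw jkyz iuk xnm dew
Final line 7: iuk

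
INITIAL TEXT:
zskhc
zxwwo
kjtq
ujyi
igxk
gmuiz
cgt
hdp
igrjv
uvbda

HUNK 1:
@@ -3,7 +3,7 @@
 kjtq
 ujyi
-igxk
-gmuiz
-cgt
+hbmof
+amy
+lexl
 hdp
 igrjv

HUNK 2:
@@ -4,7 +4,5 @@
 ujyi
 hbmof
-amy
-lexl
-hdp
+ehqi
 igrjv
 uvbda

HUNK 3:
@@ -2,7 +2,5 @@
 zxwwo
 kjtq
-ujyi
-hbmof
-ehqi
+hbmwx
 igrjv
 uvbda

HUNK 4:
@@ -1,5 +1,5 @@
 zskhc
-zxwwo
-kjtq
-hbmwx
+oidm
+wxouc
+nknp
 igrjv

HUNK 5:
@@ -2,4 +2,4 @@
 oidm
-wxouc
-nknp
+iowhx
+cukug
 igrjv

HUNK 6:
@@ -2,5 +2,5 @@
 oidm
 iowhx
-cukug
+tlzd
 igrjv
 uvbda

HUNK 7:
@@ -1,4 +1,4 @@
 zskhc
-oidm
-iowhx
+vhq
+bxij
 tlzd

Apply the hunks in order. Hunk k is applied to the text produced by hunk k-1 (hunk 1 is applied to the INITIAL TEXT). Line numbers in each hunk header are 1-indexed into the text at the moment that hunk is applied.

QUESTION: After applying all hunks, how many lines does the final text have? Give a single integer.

Answer: 6

Derivation:
Hunk 1: at line 3 remove [igxk,gmuiz,cgt] add [hbmof,amy,lexl] -> 10 lines: zskhc zxwwo kjtq ujyi hbmof amy lexl hdp igrjv uvbda
Hunk 2: at line 4 remove [amy,lexl,hdp] add [ehqi] -> 8 lines: zskhc zxwwo kjtq ujyi hbmof ehqi igrjv uvbda
Hunk 3: at line 2 remove [ujyi,hbmof,ehqi] add [hbmwx] -> 6 lines: zskhc zxwwo kjtq hbmwx igrjv uvbda
Hunk 4: at line 1 remove [zxwwo,kjtq,hbmwx] add [oidm,wxouc,nknp] -> 6 lines: zskhc oidm wxouc nknp igrjv uvbda
Hunk 5: at line 2 remove [wxouc,nknp] add [iowhx,cukug] -> 6 lines: zskhc oidm iowhx cukug igrjv uvbda
Hunk 6: at line 2 remove [cukug] add [tlzd] -> 6 lines: zskhc oidm iowhx tlzd igrjv uvbda
Hunk 7: at line 1 remove [oidm,iowhx] add [vhq,bxij] -> 6 lines: zskhc vhq bxij tlzd igrjv uvbda
Final line count: 6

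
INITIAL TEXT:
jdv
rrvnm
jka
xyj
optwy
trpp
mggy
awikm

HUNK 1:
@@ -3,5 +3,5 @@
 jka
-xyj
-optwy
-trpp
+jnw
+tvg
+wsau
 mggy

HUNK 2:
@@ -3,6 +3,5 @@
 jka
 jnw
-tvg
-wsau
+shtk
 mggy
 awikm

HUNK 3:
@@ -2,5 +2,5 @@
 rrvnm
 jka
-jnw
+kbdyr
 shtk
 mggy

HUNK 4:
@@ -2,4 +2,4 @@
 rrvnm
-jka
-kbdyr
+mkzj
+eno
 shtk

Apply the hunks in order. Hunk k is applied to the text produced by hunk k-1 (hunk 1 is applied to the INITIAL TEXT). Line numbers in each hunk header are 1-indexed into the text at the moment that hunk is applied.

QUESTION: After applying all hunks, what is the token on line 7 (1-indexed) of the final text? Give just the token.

Answer: awikm

Derivation:
Hunk 1: at line 3 remove [xyj,optwy,trpp] add [jnw,tvg,wsau] -> 8 lines: jdv rrvnm jka jnw tvg wsau mggy awikm
Hunk 2: at line 3 remove [tvg,wsau] add [shtk] -> 7 lines: jdv rrvnm jka jnw shtk mggy awikm
Hunk 3: at line 2 remove [jnw] add [kbdyr] -> 7 lines: jdv rrvnm jka kbdyr shtk mggy awikm
Hunk 4: at line 2 remove [jka,kbdyr] add [mkzj,eno] -> 7 lines: jdv rrvnm mkzj eno shtk mggy awikm
Final line 7: awikm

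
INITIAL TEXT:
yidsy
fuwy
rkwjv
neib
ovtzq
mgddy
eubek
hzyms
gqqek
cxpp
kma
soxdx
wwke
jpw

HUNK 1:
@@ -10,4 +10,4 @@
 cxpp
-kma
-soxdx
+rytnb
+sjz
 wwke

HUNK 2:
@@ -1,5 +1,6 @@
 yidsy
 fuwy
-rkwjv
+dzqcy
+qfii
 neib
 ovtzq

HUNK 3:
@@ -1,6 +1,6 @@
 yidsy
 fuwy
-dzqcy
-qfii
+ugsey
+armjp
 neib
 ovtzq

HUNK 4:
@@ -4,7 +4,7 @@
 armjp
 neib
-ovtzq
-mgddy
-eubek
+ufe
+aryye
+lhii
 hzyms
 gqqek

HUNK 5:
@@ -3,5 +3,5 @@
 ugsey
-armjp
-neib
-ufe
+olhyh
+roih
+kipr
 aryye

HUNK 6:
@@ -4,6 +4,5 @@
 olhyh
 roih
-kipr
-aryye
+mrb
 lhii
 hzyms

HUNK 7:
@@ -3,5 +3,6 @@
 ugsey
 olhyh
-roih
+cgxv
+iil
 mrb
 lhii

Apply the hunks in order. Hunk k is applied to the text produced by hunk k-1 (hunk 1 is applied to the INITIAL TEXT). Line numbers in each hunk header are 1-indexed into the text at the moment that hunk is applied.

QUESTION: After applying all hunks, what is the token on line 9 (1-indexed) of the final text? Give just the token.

Hunk 1: at line 10 remove [kma,soxdx] add [rytnb,sjz] -> 14 lines: yidsy fuwy rkwjv neib ovtzq mgddy eubek hzyms gqqek cxpp rytnb sjz wwke jpw
Hunk 2: at line 1 remove [rkwjv] add [dzqcy,qfii] -> 15 lines: yidsy fuwy dzqcy qfii neib ovtzq mgddy eubek hzyms gqqek cxpp rytnb sjz wwke jpw
Hunk 3: at line 1 remove [dzqcy,qfii] add [ugsey,armjp] -> 15 lines: yidsy fuwy ugsey armjp neib ovtzq mgddy eubek hzyms gqqek cxpp rytnb sjz wwke jpw
Hunk 4: at line 4 remove [ovtzq,mgddy,eubek] add [ufe,aryye,lhii] -> 15 lines: yidsy fuwy ugsey armjp neib ufe aryye lhii hzyms gqqek cxpp rytnb sjz wwke jpw
Hunk 5: at line 3 remove [armjp,neib,ufe] add [olhyh,roih,kipr] -> 15 lines: yidsy fuwy ugsey olhyh roih kipr aryye lhii hzyms gqqek cxpp rytnb sjz wwke jpw
Hunk 6: at line 4 remove [kipr,aryye] add [mrb] -> 14 lines: yidsy fuwy ugsey olhyh roih mrb lhii hzyms gqqek cxpp rytnb sjz wwke jpw
Hunk 7: at line 3 remove [roih] add [cgxv,iil] -> 15 lines: yidsy fuwy ugsey olhyh cgxv iil mrb lhii hzyms gqqek cxpp rytnb sjz wwke jpw
Final line 9: hzyms

Answer: hzyms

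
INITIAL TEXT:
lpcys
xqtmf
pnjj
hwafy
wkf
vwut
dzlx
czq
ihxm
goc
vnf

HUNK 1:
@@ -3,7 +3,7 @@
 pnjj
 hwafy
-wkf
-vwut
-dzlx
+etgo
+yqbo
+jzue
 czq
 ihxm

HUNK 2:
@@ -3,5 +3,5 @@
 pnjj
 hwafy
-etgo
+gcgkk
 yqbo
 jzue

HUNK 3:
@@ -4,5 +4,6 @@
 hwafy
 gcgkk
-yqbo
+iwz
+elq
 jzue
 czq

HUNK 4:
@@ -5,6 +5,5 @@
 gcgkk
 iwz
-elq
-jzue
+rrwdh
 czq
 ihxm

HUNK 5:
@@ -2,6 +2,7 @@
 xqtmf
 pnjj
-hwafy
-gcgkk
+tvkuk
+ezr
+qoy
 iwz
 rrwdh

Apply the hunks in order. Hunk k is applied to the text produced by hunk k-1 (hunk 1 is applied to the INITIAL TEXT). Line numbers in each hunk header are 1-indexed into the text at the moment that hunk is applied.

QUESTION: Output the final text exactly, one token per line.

Hunk 1: at line 3 remove [wkf,vwut,dzlx] add [etgo,yqbo,jzue] -> 11 lines: lpcys xqtmf pnjj hwafy etgo yqbo jzue czq ihxm goc vnf
Hunk 2: at line 3 remove [etgo] add [gcgkk] -> 11 lines: lpcys xqtmf pnjj hwafy gcgkk yqbo jzue czq ihxm goc vnf
Hunk 3: at line 4 remove [yqbo] add [iwz,elq] -> 12 lines: lpcys xqtmf pnjj hwafy gcgkk iwz elq jzue czq ihxm goc vnf
Hunk 4: at line 5 remove [elq,jzue] add [rrwdh] -> 11 lines: lpcys xqtmf pnjj hwafy gcgkk iwz rrwdh czq ihxm goc vnf
Hunk 5: at line 2 remove [hwafy,gcgkk] add [tvkuk,ezr,qoy] -> 12 lines: lpcys xqtmf pnjj tvkuk ezr qoy iwz rrwdh czq ihxm goc vnf

Answer: lpcys
xqtmf
pnjj
tvkuk
ezr
qoy
iwz
rrwdh
czq
ihxm
goc
vnf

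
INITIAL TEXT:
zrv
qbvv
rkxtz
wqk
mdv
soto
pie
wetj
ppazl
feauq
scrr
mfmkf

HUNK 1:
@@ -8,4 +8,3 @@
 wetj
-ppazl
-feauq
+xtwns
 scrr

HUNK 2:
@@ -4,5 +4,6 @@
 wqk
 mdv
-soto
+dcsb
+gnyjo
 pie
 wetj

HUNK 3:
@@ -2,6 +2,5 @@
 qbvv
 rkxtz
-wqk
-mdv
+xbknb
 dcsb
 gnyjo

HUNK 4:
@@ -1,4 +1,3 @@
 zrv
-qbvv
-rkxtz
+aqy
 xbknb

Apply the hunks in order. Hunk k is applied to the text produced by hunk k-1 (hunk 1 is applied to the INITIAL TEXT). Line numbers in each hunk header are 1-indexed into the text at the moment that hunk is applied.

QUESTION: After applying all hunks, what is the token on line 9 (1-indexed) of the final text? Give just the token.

Hunk 1: at line 8 remove [ppazl,feauq] add [xtwns] -> 11 lines: zrv qbvv rkxtz wqk mdv soto pie wetj xtwns scrr mfmkf
Hunk 2: at line 4 remove [soto] add [dcsb,gnyjo] -> 12 lines: zrv qbvv rkxtz wqk mdv dcsb gnyjo pie wetj xtwns scrr mfmkf
Hunk 3: at line 2 remove [wqk,mdv] add [xbknb] -> 11 lines: zrv qbvv rkxtz xbknb dcsb gnyjo pie wetj xtwns scrr mfmkf
Hunk 4: at line 1 remove [qbvv,rkxtz] add [aqy] -> 10 lines: zrv aqy xbknb dcsb gnyjo pie wetj xtwns scrr mfmkf
Final line 9: scrr

Answer: scrr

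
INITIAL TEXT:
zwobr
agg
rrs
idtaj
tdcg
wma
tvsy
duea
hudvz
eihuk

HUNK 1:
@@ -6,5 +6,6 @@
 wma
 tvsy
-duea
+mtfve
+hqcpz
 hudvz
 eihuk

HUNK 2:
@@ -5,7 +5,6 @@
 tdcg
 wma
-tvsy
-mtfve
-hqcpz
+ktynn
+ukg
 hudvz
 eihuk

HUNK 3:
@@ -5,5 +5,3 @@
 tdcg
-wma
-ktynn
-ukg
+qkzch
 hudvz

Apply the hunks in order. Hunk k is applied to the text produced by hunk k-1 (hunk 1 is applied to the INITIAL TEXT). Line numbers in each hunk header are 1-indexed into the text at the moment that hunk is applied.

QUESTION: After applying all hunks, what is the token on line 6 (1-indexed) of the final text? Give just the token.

Answer: qkzch

Derivation:
Hunk 1: at line 6 remove [duea] add [mtfve,hqcpz] -> 11 lines: zwobr agg rrs idtaj tdcg wma tvsy mtfve hqcpz hudvz eihuk
Hunk 2: at line 5 remove [tvsy,mtfve,hqcpz] add [ktynn,ukg] -> 10 lines: zwobr agg rrs idtaj tdcg wma ktynn ukg hudvz eihuk
Hunk 3: at line 5 remove [wma,ktynn,ukg] add [qkzch] -> 8 lines: zwobr agg rrs idtaj tdcg qkzch hudvz eihuk
Final line 6: qkzch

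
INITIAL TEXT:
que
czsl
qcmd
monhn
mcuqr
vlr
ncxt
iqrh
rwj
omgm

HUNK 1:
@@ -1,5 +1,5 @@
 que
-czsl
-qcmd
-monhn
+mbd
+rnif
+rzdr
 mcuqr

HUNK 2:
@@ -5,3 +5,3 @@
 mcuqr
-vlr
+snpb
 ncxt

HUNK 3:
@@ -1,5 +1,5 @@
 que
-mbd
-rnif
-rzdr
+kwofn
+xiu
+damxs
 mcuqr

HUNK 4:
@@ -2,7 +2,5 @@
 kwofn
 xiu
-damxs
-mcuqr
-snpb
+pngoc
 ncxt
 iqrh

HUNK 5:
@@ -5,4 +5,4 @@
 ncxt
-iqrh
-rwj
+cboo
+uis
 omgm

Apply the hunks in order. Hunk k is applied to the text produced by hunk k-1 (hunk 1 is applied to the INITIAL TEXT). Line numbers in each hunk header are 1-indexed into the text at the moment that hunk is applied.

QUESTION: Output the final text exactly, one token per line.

Answer: que
kwofn
xiu
pngoc
ncxt
cboo
uis
omgm

Derivation:
Hunk 1: at line 1 remove [czsl,qcmd,monhn] add [mbd,rnif,rzdr] -> 10 lines: que mbd rnif rzdr mcuqr vlr ncxt iqrh rwj omgm
Hunk 2: at line 5 remove [vlr] add [snpb] -> 10 lines: que mbd rnif rzdr mcuqr snpb ncxt iqrh rwj omgm
Hunk 3: at line 1 remove [mbd,rnif,rzdr] add [kwofn,xiu,damxs] -> 10 lines: que kwofn xiu damxs mcuqr snpb ncxt iqrh rwj omgm
Hunk 4: at line 2 remove [damxs,mcuqr,snpb] add [pngoc] -> 8 lines: que kwofn xiu pngoc ncxt iqrh rwj omgm
Hunk 5: at line 5 remove [iqrh,rwj] add [cboo,uis] -> 8 lines: que kwofn xiu pngoc ncxt cboo uis omgm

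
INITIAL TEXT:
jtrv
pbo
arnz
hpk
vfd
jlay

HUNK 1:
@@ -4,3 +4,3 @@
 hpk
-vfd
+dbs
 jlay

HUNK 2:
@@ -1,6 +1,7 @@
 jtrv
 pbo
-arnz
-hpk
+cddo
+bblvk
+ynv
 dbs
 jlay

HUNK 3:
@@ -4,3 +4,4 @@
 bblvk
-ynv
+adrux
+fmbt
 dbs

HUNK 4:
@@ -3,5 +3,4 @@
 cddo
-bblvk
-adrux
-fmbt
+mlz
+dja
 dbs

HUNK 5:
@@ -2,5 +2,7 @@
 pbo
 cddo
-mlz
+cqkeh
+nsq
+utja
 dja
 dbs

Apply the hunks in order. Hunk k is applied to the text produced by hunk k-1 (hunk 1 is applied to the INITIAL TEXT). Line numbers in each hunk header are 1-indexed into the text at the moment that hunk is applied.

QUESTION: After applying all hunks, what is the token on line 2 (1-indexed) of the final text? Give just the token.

Hunk 1: at line 4 remove [vfd] add [dbs] -> 6 lines: jtrv pbo arnz hpk dbs jlay
Hunk 2: at line 1 remove [arnz,hpk] add [cddo,bblvk,ynv] -> 7 lines: jtrv pbo cddo bblvk ynv dbs jlay
Hunk 3: at line 4 remove [ynv] add [adrux,fmbt] -> 8 lines: jtrv pbo cddo bblvk adrux fmbt dbs jlay
Hunk 4: at line 3 remove [bblvk,adrux,fmbt] add [mlz,dja] -> 7 lines: jtrv pbo cddo mlz dja dbs jlay
Hunk 5: at line 2 remove [mlz] add [cqkeh,nsq,utja] -> 9 lines: jtrv pbo cddo cqkeh nsq utja dja dbs jlay
Final line 2: pbo

Answer: pbo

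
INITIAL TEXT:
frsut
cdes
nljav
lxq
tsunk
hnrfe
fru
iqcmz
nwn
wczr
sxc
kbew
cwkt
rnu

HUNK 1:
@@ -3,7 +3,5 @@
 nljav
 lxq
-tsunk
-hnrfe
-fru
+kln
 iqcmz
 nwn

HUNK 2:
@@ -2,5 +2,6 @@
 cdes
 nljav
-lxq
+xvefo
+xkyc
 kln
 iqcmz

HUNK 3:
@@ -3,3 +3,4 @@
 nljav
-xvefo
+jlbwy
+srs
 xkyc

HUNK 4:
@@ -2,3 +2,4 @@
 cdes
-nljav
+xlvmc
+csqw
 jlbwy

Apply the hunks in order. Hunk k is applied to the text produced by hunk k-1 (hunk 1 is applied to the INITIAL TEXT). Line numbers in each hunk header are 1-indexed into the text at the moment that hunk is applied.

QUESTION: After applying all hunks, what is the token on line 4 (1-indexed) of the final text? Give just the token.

Answer: csqw

Derivation:
Hunk 1: at line 3 remove [tsunk,hnrfe,fru] add [kln] -> 12 lines: frsut cdes nljav lxq kln iqcmz nwn wczr sxc kbew cwkt rnu
Hunk 2: at line 2 remove [lxq] add [xvefo,xkyc] -> 13 lines: frsut cdes nljav xvefo xkyc kln iqcmz nwn wczr sxc kbew cwkt rnu
Hunk 3: at line 3 remove [xvefo] add [jlbwy,srs] -> 14 lines: frsut cdes nljav jlbwy srs xkyc kln iqcmz nwn wczr sxc kbew cwkt rnu
Hunk 4: at line 2 remove [nljav] add [xlvmc,csqw] -> 15 lines: frsut cdes xlvmc csqw jlbwy srs xkyc kln iqcmz nwn wczr sxc kbew cwkt rnu
Final line 4: csqw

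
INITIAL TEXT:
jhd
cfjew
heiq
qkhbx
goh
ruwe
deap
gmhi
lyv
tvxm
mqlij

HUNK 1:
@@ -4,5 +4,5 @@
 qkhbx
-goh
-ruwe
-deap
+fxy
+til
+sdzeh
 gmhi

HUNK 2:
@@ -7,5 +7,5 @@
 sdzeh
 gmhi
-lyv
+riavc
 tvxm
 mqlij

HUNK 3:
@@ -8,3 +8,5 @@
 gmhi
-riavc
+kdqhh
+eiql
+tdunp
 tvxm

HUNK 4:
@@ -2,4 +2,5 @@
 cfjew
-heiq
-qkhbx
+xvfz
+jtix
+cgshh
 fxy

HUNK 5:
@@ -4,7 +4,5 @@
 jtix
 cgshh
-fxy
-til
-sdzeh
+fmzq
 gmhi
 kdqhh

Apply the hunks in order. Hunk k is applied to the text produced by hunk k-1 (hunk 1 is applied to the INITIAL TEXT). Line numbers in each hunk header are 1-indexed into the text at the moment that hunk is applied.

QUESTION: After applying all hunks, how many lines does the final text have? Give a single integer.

Answer: 12

Derivation:
Hunk 1: at line 4 remove [goh,ruwe,deap] add [fxy,til,sdzeh] -> 11 lines: jhd cfjew heiq qkhbx fxy til sdzeh gmhi lyv tvxm mqlij
Hunk 2: at line 7 remove [lyv] add [riavc] -> 11 lines: jhd cfjew heiq qkhbx fxy til sdzeh gmhi riavc tvxm mqlij
Hunk 3: at line 8 remove [riavc] add [kdqhh,eiql,tdunp] -> 13 lines: jhd cfjew heiq qkhbx fxy til sdzeh gmhi kdqhh eiql tdunp tvxm mqlij
Hunk 4: at line 2 remove [heiq,qkhbx] add [xvfz,jtix,cgshh] -> 14 lines: jhd cfjew xvfz jtix cgshh fxy til sdzeh gmhi kdqhh eiql tdunp tvxm mqlij
Hunk 5: at line 4 remove [fxy,til,sdzeh] add [fmzq] -> 12 lines: jhd cfjew xvfz jtix cgshh fmzq gmhi kdqhh eiql tdunp tvxm mqlij
Final line count: 12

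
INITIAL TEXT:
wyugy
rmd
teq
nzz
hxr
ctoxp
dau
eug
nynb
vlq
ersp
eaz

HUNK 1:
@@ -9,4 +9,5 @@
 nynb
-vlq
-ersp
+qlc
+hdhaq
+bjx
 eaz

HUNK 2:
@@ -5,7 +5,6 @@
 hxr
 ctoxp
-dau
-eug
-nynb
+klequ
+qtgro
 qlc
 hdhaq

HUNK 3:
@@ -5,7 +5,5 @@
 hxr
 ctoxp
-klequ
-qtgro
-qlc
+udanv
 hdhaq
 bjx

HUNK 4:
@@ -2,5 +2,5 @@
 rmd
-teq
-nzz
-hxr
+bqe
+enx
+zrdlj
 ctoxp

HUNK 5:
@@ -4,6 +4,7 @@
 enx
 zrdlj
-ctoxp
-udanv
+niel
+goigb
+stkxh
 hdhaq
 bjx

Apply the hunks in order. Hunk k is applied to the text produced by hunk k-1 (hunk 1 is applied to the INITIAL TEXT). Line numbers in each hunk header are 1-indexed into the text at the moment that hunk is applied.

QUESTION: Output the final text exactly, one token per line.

Answer: wyugy
rmd
bqe
enx
zrdlj
niel
goigb
stkxh
hdhaq
bjx
eaz

Derivation:
Hunk 1: at line 9 remove [vlq,ersp] add [qlc,hdhaq,bjx] -> 13 lines: wyugy rmd teq nzz hxr ctoxp dau eug nynb qlc hdhaq bjx eaz
Hunk 2: at line 5 remove [dau,eug,nynb] add [klequ,qtgro] -> 12 lines: wyugy rmd teq nzz hxr ctoxp klequ qtgro qlc hdhaq bjx eaz
Hunk 3: at line 5 remove [klequ,qtgro,qlc] add [udanv] -> 10 lines: wyugy rmd teq nzz hxr ctoxp udanv hdhaq bjx eaz
Hunk 4: at line 2 remove [teq,nzz,hxr] add [bqe,enx,zrdlj] -> 10 lines: wyugy rmd bqe enx zrdlj ctoxp udanv hdhaq bjx eaz
Hunk 5: at line 4 remove [ctoxp,udanv] add [niel,goigb,stkxh] -> 11 lines: wyugy rmd bqe enx zrdlj niel goigb stkxh hdhaq bjx eaz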